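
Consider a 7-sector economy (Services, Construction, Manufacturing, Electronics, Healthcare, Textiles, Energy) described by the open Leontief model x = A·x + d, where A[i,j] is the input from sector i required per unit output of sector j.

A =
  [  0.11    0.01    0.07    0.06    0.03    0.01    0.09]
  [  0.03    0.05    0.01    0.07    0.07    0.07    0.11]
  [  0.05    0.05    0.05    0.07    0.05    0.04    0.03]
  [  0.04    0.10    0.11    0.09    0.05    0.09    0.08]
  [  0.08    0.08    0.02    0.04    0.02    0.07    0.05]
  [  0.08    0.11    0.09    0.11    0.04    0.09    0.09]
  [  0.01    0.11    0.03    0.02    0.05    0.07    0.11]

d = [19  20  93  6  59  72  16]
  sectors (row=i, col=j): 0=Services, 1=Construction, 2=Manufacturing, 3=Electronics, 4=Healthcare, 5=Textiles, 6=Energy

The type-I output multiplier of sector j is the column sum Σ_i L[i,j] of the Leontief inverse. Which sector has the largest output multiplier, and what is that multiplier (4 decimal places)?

Energy (2.0212)

Form M = I − A:
  [  0.89   -0.01   -0.07   -0.06   -0.03   -0.01   -0.09]
  [ -0.03    0.95   -0.01   -0.07   -0.07   -0.07   -0.11]
  [ -0.05   -0.05    0.95   -0.07   -0.05   -0.04   -0.03]
  [ -0.04   -0.10   -0.11    0.91   -0.05   -0.09   -0.08]
  [ -0.08   -0.08   -0.02   -0.04    0.98   -0.07   -0.05]
  [ -0.08   -0.11   -0.09   -0.11   -0.04    0.91   -0.09]
  [ -0.01   -0.11   -0.03   -0.02   -0.05   -0.07    0.89]
Leontief inverse L = M⁻¹:
  [  1.1470    0.0552    0.1068    0.0995    0.0588    0.0469    0.1434]
  [  0.0677    1.1112    0.0494    0.1168    0.1038    0.1213    0.1745]
  [  0.0840    0.0944    1.0843    0.1109    0.0775    0.0789    0.0790]
  [  0.0919    0.1766    0.1647    1.1580    0.0976    0.1563    0.1620]
  [  0.1167    0.1266    0.0556    0.0836    1.0501    0.1107    0.1070]
  [  0.1379    0.1920    0.1511    0.1839    0.0917    1.1611    0.1819]
  [  0.0436    0.1673    0.0626    0.0645    0.0845    0.1192    1.1734]
Total output x = L · d:
  x_0 = 1.1470·19 + 0.0552·20 + 0.1068·93 + 0.0995·6 + 0.0588·59 + 0.0469·72 + 0.1434·16 = 42.5741
  x_1 = 0.0677·19 + 1.1112·20 + 0.0494·93 + 0.1168·6 + 0.1038·59 + 0.1213·72 + 0.1745·16 = 46.4567
  x_2 = 0.0840·19 + 0.0944·20 + 1.0843·93 + 0.1109·6 + 0.0775·59 + 0.0789·72 + 0.0790·16 = 116.5031
  x_3 = 0.0919·19 + 0.1766·20 + 0.1647·93 + 1.1580·6 + 0.0976·59 + 0.1563·72 + 0.1620·16 = 47.1462
  x_4 = 0.1167·19 + 0.1266·20 + 0.0556·93 + 0.0836·6 + 1.0501·59 + 0.1107·72 + 0.1070·16 = 82.0632
  x_5 = 0.1379·19 + 0.1920·20 + 0.1511·93 + 0.1839·6 + 0.0917·59 + 1.1611·72 + 0.1819·16 = 113.5332
  x_6 = 0.0436·19 + 0.1673·20 + 0.0626·93 + 0.0645·6 + 0.0845·59 + 0.1192·72 + 1.1734·16 = 42.7241
Output multipliers (column sums of L):
  Services: 1.6888
  Construction: 1.9233
  Manufacturing: 1.6745
  Electronics: 1.8171
  Healthcare: 1.5640
  Textiles: 1.7945
  Energy: 2.0212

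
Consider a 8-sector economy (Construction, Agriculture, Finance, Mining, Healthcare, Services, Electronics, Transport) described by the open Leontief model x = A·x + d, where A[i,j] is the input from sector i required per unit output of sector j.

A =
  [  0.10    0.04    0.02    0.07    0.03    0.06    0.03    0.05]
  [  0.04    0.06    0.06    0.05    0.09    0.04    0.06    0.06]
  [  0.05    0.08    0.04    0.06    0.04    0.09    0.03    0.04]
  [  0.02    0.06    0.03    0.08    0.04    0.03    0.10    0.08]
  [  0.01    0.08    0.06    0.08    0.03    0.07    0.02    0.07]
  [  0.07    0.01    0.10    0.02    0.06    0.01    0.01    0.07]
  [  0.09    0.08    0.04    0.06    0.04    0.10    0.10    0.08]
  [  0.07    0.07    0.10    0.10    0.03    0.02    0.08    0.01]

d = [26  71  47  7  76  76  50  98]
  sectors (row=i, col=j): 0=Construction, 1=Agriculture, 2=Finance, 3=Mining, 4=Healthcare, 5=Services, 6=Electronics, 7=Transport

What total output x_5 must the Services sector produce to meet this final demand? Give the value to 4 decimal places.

Form M = I − A:
  [  0.90   -0.04   -0.02   -0.07   -0.03   -0.06   -0.03   -0.05]
  [ -0.04    0.94   -0.06   -0.05   -0.09   -0.04   -0.06   -0.06]
  [ -0.05   -0.08    0.96   -0.06   -0.04   -0.09   -0.03   -0.04]
  [ -0.02   -0.06   -0.03    0.92   -0.04   -0.03   -0.10   -0.08]
  [ -0.01   -0.08   -0.06   -0.08    0.97   -0.07   -0.02   -0.07]
  [ -0.07   -0.01   -0.10   -0.02   -0.06    0.99   -0.01   -0.07]
  [ -0.09   -0.08   -0.04   -0.06   -0.04   -0.10    0.90   -0.08]
  [ -0.07   -0.07   -0.10   -0.10   -0.03   -0.02   -0.08    0.99]
Leontief inverse L = M⁻¹:
  [  1.1425    0.0799    0.0585    0.1169    0.0615    0.0945    0.0688    0.0909]
  [  0.0847    1.1121    0.1070    0.1054    0.1275    0.0849    0.1056    0.1081]
  [  0.0924    0.1232    1.0844    0.1077    0.0768    0.1266    0.0700    0.0847]
  [  0.0661    0.1115    0.0759    1.1351    0.0771    0.0732    0.1522    0.1278]
  [  0.0493    0.1248    0.1048    0.1287    1.0663    0.1055    0.0626    0.1126]
  [  0.1053    0.0494    0.1338    0.0633    0.0854    1.0448    0.0409    0.1020]
  [  0.1548    0.1418    0.1008    0.1282    0.0892    0.1545    1.1596    0.1418]
  [  0.1189    0.1242    0.1429    0.1568    0.0701    0.0697    0.1312    1.0626]
Total output x = L · d:
  x_0 = 1.1425·26 + 0.0799·71 + 0.0585·47 + 0.1169·7 + 0.0615·76 + 0.0945·76 + 0.0688·50 + 0.0909·98 = 63.1514
  x_1 = 0.0847·26 + 1.1121·71 + 0.1070·47 + 0.1054·7 + 0.1275·76 + 0.0849·76 + 0.1056·50 + 0.1081·98 = 118.9394
  x_2 = 0.0924·26 + 0.1232·71 + 1.0844·47 + 0.1077·7 + 0.0768·76 + 0.1266·76 + 0.0700·50 + 0.0847·98 = 90.1359
  x_3 = 0.0661·26 + 0.1115·71 + 0.0759·47 + 1.1351·7 + 0.0771·76 + 0.0732·76 + 0.1522·50 + 0.1278·98 = 52.7109
  x_4 = 0.0493·26 + 0.1248·71 + 0.1048·47 + 0.1287·7 + 1.0663·76 + 0.1055·76 + 0.0626·50 + 0.1126·98 = 119.1867
  x_5 = 0.1053·26 + 0.0494·71 + 0.1338·47 + 0.0633·7 + 0.0854·76 + 1.0448·76 + 0.0409·50 + 0.1020·98 = 110.9125
  x_6 = 0.1548·26 + 0.1418·71 + 0.1008·47 + 0.1282·7 + 0.0892·76 + 0.1545·76 + 1.1596·50 + 0.1418·98 = 110.1213
  x_7 = 0.1189·26 + 0.1242·71 + 0.1429·47 + 0.1568·7 + 0.0701·76 + 0.0697·76 + 0.1312·50 + 1.0626·98 = 141.0450

110.9125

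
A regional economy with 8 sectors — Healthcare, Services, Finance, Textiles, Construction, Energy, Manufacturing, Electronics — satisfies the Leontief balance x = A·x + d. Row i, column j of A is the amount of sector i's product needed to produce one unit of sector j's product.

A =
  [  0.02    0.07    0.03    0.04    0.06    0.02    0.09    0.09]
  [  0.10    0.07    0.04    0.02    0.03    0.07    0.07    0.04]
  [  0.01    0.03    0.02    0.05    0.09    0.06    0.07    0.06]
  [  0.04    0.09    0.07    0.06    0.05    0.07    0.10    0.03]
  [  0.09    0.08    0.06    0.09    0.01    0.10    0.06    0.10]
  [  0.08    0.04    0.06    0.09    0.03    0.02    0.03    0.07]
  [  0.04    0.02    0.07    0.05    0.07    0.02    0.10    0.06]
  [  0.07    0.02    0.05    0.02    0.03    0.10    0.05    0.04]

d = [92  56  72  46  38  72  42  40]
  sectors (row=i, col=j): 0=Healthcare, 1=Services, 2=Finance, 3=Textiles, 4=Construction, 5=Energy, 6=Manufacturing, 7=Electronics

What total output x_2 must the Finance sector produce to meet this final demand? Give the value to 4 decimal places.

110.1576

Form M = I − A:
  [  0.98   -0.07   -0.03   -0.04   -0.06   -0.02   -0.09   -0.09]
  [ -0.10    0.93   -0.04   -0.02   -0.03   -0.07   -0.07   -0.04]
  [ -0.01   -0.03    0.98   -0.05   -0.09   -0.06   -0.07   -0.06]
  [ -0.04   -0.09   -0.07    0.94   -0.05   -0.07   -0.10   -0.03]
  [ -0.09   -0.08   -0.06   -0.09    0.99   -0.10   -0.06   -0.10]
  [ -0.08   -0.04   -0.06   -0.09   -0.03    0.98   -0.03   -0.07]
  [ -0.04   -0.02   -0.07   -0.05   -0.07   -0.02    0.90   -0.06]
  [ -0.07   -0.02   -0.05   -0.02   -0.03   -0.10   -0.05    0.96]
Leontief inverse L = M⁻¹:
  [  1.0647    0.1068    0.0694    0.0771    0.0943    0.0654    0.1447    0.1346]
  [  0.1431    1.1095    0.0783    0.0595    0.0674    0.1098    0.1264    0.0893]
  [  0.0531    0.0665    1.0587    0.0900    0.1208    0.1025    0.1201    0.1043]
  [  0.0917    0.1366    0.1169    1.1080    0.0943    0.1197    0.1670    0.0852]
  [  0.1476    0.1327    0.1124    0.1421    1.0596    0.1568    0.1344    0.1610]
  [  0.1190    0.0802    0.0972    0.1272    0.0667    1.0638    0.0861    0.1145]
  [  0.0809    0.0578    0.1101    0.0910    0.1084    0.0647    1.1578    0.1081]
  [  0.1065    0.0527    0.0836    0.0571    0.0622    0.1340    0.0964    1.0831]
Total output x = L · d:
  x_0 = 1.0647·92 + 0.1068·56 + 0.0694·72 + 0.0771·46 + 0.0943·38 + 0.0654·72 + 0.1447·42 + 0.1346·40 = 132.2323
  x_1 = 0.1431·92 + 1.1095·56 + 0.0783·72 + 0.0595·46 + 0.0674·38 + 0.1098·72 + 0.1264·42 + 0.0893·40 = 103.0232
  x_2 = 0.0531·92 + 0.0665·56 + 1.0587·72 + 0.0900·46 + 0.1208·38 + 0.1025·72 + 0.1201·42 + 0.1043·40 = 110.1576
  x_3 = 0.0917·92 + 0.1366·56 + 0.1169·72 + 1.1080·46 + 0.0943·38 + 0.1197·72 + 0.1670·42 + 0.0852·40 = 98.0918
  x_4 = 0.1476·92 + 0.1327·56 + 0.1124·72 + 0.1421·46 + 1.0596·38 + 0.1568·72 + 0.1344·42 + 0.1610·40 = 99.2853
  x_5 = 0.1190·92 + 0.0802·56 + 0.0972·72 + 0.1272·46 + 0.0667·38 + 1.0638·72 + 0.0861·42 + 0.1145·40 = 115.6189
  x_6 = 0.0809·92 + 0.0578·56 + 0.1101·72 + 0.0910·46 + 0.1084·38 + 0.0647·72 + 1.1578·42 + 0.1081·40 = 84.5276
  x_7 = 0.1065·92 + 0.0527·56 + 0.0836·72 + 0.0571·46 + 0.0622·38 + 0.1340·72 + 0.0964·42 + 1.0831·40 = 80.7847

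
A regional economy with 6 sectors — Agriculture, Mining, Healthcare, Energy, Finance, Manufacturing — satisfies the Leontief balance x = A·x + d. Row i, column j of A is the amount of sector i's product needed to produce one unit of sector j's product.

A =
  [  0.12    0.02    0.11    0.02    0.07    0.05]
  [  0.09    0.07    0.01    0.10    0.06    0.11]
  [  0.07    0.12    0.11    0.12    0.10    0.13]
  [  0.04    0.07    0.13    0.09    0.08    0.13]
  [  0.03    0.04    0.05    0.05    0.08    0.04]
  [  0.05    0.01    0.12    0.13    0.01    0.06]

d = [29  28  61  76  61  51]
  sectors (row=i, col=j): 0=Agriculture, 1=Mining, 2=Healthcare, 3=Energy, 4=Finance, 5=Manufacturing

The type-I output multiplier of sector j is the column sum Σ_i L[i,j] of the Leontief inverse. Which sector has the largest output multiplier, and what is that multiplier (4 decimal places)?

Form M = I − A:
  [  0.88   -0.02   -0.11   -0.02   -0.07   -0.05]
  [ -0.09    0.93   -0.01   -0.10   -0.06   -0.11]
  [ -0.07   -0.12    0.89   -0.12   -0.10   -0.13]
  [ -0.04   -0.07   -0.13    0.91   -0.08   -0.13]
  [ -0.03   -0.04   -0.05   -0.05    0.92   -0.04]
  [ -0.05   -0.01   -0.12   -0.13   -0.01    0.94]
Leontief inverse L = M⁻¹:
  [  1.1706    0.0604    0.1784    0.0782    0.1204    0.1100]
  [  0.1414    1.1083    0.0843    0.1672    0.1087    0.1766]
  [  0.1461    0.1879    1.2192    0.2284    0.1783    0.2375]
  [  0.1026    0.1291    0.2253    1.1848    0.1461    0.2218]
  [  0.0621    0.0699    0.0966    0.0953    1.1160    0.0855]
  [  0.0973    0.0576    0.1982    0.2000    0.0624    1.1335]
Total output x = L · d:
  x_0 = 1.1706·29 + 0.0604·28 + 0.1784·61 + 0.0782·76 + 0.1204·61 + 0.1100·51 = 65.4180
  x_1 = 0.1414·29 + 1.1083·28 + 0.0843·61 + 0.1672·76 + 0.1087·61 + 0.1766·51 = 68.6199
  x_2 = 0.1461·29 + 0.1879·28 + 1.2192·61 + 0.2284·76 + 0.1783·61 + 0.2375·51 = 124.2159
  x_3 = 0.1026·29 + 0.1291·28 + 0.2253·61 + 1.1848·76 + 0.1461·61 + 0.2218·51 = 130.6021
  x_4 = 0.0621·29 + 0.0699·28 + 0.0966·61 + 0.0953·76 + 1.1160·61 + 0.0855·51 = 89.3279
  x_5 = 0.0973·29 + 0.0576·28 + 0.1982·61 + 0.2000·76 + 0.0624·61 + 1.1335·51 = 93.3346
Output multipliers (column sums of L):
  Agriculture: 1.7201
  Mining: 1.6133
  Healthcare: 2.0019
  Energy: 1.9538
  Finance: 1.7319
  Manufacturing: 1.9649

Healthcare (2.0019)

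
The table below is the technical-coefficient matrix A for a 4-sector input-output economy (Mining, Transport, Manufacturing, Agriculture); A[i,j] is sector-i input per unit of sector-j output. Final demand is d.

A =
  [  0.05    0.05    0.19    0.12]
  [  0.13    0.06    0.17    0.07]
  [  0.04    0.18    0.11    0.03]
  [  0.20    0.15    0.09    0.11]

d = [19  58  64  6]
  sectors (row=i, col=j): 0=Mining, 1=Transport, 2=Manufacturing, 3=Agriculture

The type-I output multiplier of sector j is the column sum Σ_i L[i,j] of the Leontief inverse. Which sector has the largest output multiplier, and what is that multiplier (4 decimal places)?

Manufacturing (1.9872)

Form M = I − A:
  [  0.95   -0.05   -0.19   -0.12]
  [ -0.13    0.94   -0.17   -0.07]
  [ -0.04   -0.18    0.89   -0.03]
  [ -0.20   -0.15   -0.09    0.89]
Leontief inverse L = M⁻¹:
  [  1.1200    0.1413    0.2835    0.1717]
  [  0.1949    1.1466    0.2733    0.1257]
  [  0.0997    0.2467    1.1994    0.0733]
  [  0.2946    0.2499    0.2310    1.1908]
Total output x = L · d:
  x_0 = 1.1200·19 + 0.1413·58 + 0.2835·64 + 0.1717·6 = 48.6442
  x_1 = 0.1949·19 + 1.1466·58 + 0.2733·64 + 0.1257·6 = 88.4509
  x_2 = 0.0997·19 + 0.2467·58 + 1.1994·64 + 0.0733·6 = 93.4019
  x_3 = 0.2946·19 + 0.2499·58 + 0.2310·64 + 1.1908·6 = 42.0254
Output multipliers (column sums of L):
  Mining: 1.7092
  Transport: 1.7844
  Manufacturing: 1.9872
  Agriculture: 1.5614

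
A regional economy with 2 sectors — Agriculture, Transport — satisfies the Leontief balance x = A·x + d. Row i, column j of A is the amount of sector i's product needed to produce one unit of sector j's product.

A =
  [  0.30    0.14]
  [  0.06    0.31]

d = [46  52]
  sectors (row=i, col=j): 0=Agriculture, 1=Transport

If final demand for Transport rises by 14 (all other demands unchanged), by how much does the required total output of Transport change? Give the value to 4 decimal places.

20.6490

Form M = I − A:
  [  0.70   -0.14]
  [ -0.06    0.69]
Leontief inverse L = M⁻¹:
  [  1.4539    0.2950]
  [  0.1264    1.4749]
Total output x = L · d:
  x_0 = 1.4539·46 + 0.2950·52 = 82.2166
  x_1 = 0.1264·46 + 1.4749·52 = 82.5116
Δx_1 = L[1,1] · Δd_1 = 1.4749 · 14 = 20.6490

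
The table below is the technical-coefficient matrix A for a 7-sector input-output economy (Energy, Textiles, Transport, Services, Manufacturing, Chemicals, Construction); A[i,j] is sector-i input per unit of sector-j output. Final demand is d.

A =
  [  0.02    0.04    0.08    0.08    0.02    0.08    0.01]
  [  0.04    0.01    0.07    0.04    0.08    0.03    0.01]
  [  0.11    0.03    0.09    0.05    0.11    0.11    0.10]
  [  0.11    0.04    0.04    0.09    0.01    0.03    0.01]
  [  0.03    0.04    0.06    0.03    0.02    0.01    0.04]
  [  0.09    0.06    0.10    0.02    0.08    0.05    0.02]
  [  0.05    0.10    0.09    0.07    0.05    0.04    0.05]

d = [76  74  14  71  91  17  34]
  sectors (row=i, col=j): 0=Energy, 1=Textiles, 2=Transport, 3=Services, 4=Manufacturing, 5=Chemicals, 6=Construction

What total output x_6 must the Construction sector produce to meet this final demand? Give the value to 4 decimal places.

73.2522

Form M = I − A:
  [  0.98   -0.04   -0.08   -0.08   -0.02   -0.08   -0.01]
  [ -0.04    0.99   -0.07   -0.04   -0.08   -0.03   -0.01]
  [ -0.11   -0.03    0.91   -0.05   -0.11   -0.11   -0.10]
  [ -0.11   -0.04   -0.04    0.91   -0.01   -0.03   -0.01]
  [ -0.03   -0.04   -0.06   -0.03    0.98   -0.01   -0.04]
  [ -0.09   -0.06   -0.10   -0.02   -0.08    0.95   -0.02]
  [ -0.05   -0.10   -0.09   -0.07   -0.05   -0.04    0.95]
Leontief inverse L = M⁻¹:
  [  1.0622    0.0629    0.1216    0.1093    0.0522    0.1108    0.0303]
  [  0.0705    1.0291    0.1039    0.0640    0.1037    0.0548    0.0287]
  [  0.1724    0.0767    1.1665    0.1021    0.1620    0.1627    0.1367]
  [  0.1452    0.0612    0.0782    1.1230    0.0344    0.0601    0.0249]
  [  0.0558    0.0567    0.0892    0.0516    1.0422    0.0318    0.0557]
  [  0.1331    0.0878    0.1531    0.0554    0.1190    1.0893    0.0470]
  [  0.0989    0.1301    0.1448    0.1100    0.0914    0.0790    1.0769]
Total output x = L · d:
  x_0 = 1.0622·76 + 0.0629·74 + 0.1216·14 + 0.1093·71 + 0.0522·91 + 0.1108·17 + 0.0303·34 = 102.5112
  x_1 = 0.0705·76 + 1.0291·74 + 0.1039·14 + 0.0640·71 + 0.1037·91 + 0.0548·17 + 0.0287·34 = 98.8511
  x_2 = 0.1724·76 + 0.0767·74 + 1.1665·14 + 0.1021·71 + 0.1620·91 + 0.1627·17 + 0.1367·34 = 64.5097
  x_3 = 0.1452·76 + 0.0612·74 + 0.0782·14 + 1.1230·71 + 0.0344·91 + 0.0601·17 + 0.0249·34 = 101.3828
  x_4 = 0.0558·76 + 0.0567·74 + 0.0892·14 + 0.0516·71 + 1.0422·91 + 0.0318·17 + 0.0557·34 = 110.6203
  x_5 = 0.1331·76 + 0.0878·74 + 0.1531·14 + 0.0554·71 + 0.1190·91 + 1.0893·17 + 0.0470·34 = 53.6320
  x_6 = 0.0989·76 + 0.1301·74 + 0.1448·14 + 0.1100·71 + 0.0914·91 + 0.0790·17 + 1.0769·34 = 73.2522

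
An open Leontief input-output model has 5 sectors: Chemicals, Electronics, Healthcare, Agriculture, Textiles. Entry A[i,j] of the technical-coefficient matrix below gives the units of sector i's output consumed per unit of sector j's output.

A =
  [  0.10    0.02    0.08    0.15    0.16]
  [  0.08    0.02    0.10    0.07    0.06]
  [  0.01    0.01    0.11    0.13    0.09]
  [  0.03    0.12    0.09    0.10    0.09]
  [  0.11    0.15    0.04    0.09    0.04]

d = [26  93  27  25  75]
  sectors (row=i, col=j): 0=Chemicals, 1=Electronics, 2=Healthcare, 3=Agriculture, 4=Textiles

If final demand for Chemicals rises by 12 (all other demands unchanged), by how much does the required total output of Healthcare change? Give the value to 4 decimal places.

Form M = I − A:
  [  0.90   -0.02   -0.08   -0.15   -0.16]
  [ -0.08    0.98   -0.10   -0.07   -0.06]
  [ -0.01   -0.01    0.89   -0.13   -0.09]
  [ -0.03   -0.12   -0.09    0.90   -0.09]
  [ -0.11   -0.15   -0.04   -0.09    0.96]
Leontief inverse L = M⁻¹:
  [  1.1579    0.0913    0.1497    0.2453    0.2357]
  [  0.1137    1.0577    0.1476    0.1337    0.1114]
  [  0.0412    0.0572    1.1594    0.1925    0.1372]
  [  0.0738    0.1692    0.1509    1.1731    0.1470]
  [  0.1591    0.1940    0.1027    0.1670    1.1056]
Total output x = L · d:
  x_0 = 1.1579·26 + 0.0913·93 + 0.1497·27 + 0.2453·25 + 0.2357·75 = 66.4462
  x_1 = 0.1137·26 + 1.0577·93 + 0.1476·27 + 0.1337·25 + 0.1114·75 = 117.0031
  x_2 = 0.0412·26 + 0.0572·93 + 1.1594·27 + 0.1925·25 + 0.1372·75 = 52.7955
  x_3 = 0.0738·26 + 0.1692·93 + 0.1509·27 + 1.1731·25 + 0.1470·75 = 62.0766
  x_4 = 0.1591·26 + 0.1940·93 + 0.1027·27 + 0.1670·25 + 1.1056·75 = 112.0399
Δx_2 = L[2,0] · Δd_0 = 0.0412 · 12 = 0.4938

0.4938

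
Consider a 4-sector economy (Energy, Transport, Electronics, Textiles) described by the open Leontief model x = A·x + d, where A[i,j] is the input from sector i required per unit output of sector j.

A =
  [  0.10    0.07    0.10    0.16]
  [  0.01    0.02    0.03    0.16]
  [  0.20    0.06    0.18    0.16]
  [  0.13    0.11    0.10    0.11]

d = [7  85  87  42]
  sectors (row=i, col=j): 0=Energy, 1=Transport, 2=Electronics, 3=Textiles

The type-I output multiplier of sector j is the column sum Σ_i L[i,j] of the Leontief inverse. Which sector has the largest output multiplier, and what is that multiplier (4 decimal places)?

Form M = I − A:
  [  0.90   -0.07   -0.10   -0.16]
  [ -0.01    0.98   -0.03   -0.16]
  [ -0.20   -0.06    0.82   -0.16]
  [ -0.13   -0.11   -0.10    0.89]
Leontief inverse L = M⁻¹:
  [  1.1922    0.1267    0.1829    0.2700]
  [  0.0583    1.0528    0.0716    0.2126]
  [  0.3378    0.1400    1.3049    0.3205]
  [  0.2193    0.1644    0.1822    1.2253]
Total output x = L · d:
  x_0 = 1.1922·7 + 0.1267·85 + 0.1829·87 + 0.2700·42 = 46.3668
  x_1 = 0.0583·7 + 1.0528·85 + 0.0716·87 + 0.2126·42 = 105.0534
  x_2 = 0.3378·7 + 0.1400·85 + 1.3049·87 + 0.3205·42 = 141.2532
  x_3 = 0.2193·7 + 0.1644·85 + 0.1822·87 + 1.2253·42 = 82.8189
Output multipliers (column sums of L):
  Energy: 1.8076
  Transport: 1.4838
  Electronics: 1.7416
  Textiles: 2.0284

Textiles (2.0284)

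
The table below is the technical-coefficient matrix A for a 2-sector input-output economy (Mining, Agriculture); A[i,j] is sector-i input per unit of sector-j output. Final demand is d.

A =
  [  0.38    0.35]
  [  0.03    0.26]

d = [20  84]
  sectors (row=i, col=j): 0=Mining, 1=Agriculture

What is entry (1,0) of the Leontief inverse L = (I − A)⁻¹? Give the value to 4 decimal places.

Form M = I − A:
  [  0.62   -0.35]
  [ -0.03    0.74]
Leontief inverse L = M⁻¹:
  [  1.6507    0.7807]
  [  0.0669    1.3830]
Total output x = L · d:
  x_0 = 1.6507·20 + 0.7807·84 = 98.5947
  x_1 = 0.0669·20 + 1.3830·84 = 117.5106

L[1,0] = 0.0669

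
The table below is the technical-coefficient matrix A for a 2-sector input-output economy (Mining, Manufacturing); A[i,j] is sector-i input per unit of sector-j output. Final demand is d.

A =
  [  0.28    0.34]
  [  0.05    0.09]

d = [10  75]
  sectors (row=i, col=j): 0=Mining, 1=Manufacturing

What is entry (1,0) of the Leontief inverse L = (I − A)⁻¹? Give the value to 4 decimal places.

L[1,0] = 0.0783

Form M = I − A:
  [  0.72   -0.34]
  [ -0.05    0.91]
Leontief inverse L = M⁻¹:
  [  1.4259    0.5327]
  [  0.0783    1.1282]
Total output x = L · d:
  x_0 = 1.4259·10 + 0.5327·75 = 54.2150
  x_1 = 0.0783·10 + 1.1282·75 = 85.3964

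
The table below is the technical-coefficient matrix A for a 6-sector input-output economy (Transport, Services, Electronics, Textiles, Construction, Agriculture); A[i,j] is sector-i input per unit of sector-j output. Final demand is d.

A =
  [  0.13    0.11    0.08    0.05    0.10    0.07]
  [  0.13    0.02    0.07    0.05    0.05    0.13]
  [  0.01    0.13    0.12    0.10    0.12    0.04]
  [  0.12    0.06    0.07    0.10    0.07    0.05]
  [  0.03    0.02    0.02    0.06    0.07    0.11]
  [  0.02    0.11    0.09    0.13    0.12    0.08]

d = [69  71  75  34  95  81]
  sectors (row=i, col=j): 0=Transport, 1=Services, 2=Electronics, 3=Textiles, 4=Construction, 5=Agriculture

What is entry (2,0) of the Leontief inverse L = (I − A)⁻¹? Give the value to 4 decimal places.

Form M = I − A:
  [  0.87   -0.11   -0.08   -0.05   -0.10   -0.07]
  [ -0.13    0.98   -0.07   -0.05   -0.05   -0.13]
  [ -0.01   -0.13    0.88   -0.10   -0.12   -0.04]
  [ -0.12   -0.06   -0.07    0.90   -0.07   -0.05]
  [ -0.03   -0.02   -0.02   -0.06    0.93   -0.11]
  [ -0.02   -0.11   -0.09   -0.13   -0.12    0.92]
Leontief inverse L = M⁻¹:
  [  1.2068    0.1851    0.1548    0.1295    0.1894    0.1544]
  [  0.1910    1.0925    0.1373    0.1239    0.1318    0.1974]
  [  0.0770    0.1948    1.1897    0.1778    0.2010    0.1188]
  [  0.1900    0.1276    0.1362    1.1711    0.1485    0.1198]
  [  0.0679    0.0632    0.0617    0.1117    1.1226    0.1571]
  [  0.0923    0.1800    0.1635    0.2151    0.2069    1.1629]
Total output x = L · d:
  x_0 = 1.2068·69 + 0.1851·71 + 0.1548·75 + 0.1295·34 + 0.1894·95 + 0.1544·81 = 142.9201
  x_1 = 0.1910·69 + 1.0925·71 + 0.1373·75 + 0.1239·34 + 0.1318·95 + 0.1974·81 = 133.7574
  x_2 = 0.0770·69 + 0.1948·71 + 1.1897·75 + 0.1778·34 + 0.2010·95 + 0.1188·81 = 143.1326
  x_3 = 0.1900·69 + 0.1276·71 + 0.1362·75 + 1.1711·34 + 0.1485·95 + 0.1198·81 = 96.0121
  x_4 = 0.0679·69 + 0.0632·71 + 0.0617·75 + 0.1117·34 + 1.1226·95 + 0.1571·81 = 136.9564
  x_5 = 0.0923·69 + 0.1800·71 + 0.1635·75 + 0.2151·34 + 0.2069·95 + 1.1629·81 = 152.5761

L[2,0] = 0.0770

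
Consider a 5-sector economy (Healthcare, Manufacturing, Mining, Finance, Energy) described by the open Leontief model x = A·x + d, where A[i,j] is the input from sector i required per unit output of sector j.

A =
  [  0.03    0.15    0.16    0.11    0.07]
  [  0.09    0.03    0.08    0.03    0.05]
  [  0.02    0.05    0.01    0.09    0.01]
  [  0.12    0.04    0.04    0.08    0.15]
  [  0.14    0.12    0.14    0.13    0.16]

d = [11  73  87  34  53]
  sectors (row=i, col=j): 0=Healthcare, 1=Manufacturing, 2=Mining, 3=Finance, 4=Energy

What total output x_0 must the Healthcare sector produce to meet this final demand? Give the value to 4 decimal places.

Form M = I − A:
  [  0.97   -0.15   -0.16   -0.11   -0.07]
  [ -0.09    0.97   -0.08   -0.03   -0.05]
  [ -0.02   -0.05    0.99   -0.09   -0.01]
  [ -0.12   -0.04   -0.04    0.92   -0.15]
  [ -0.14   -0.12   -0.14   -0.13    0.84]
Leontief inverse L = M⁻¹:
  [  1.0966    0.2054    0.2206    0.1789    0.1382]
  [  0.1238    1.0704    0.1221    0.0742    0.0887]
  [  0.0480    0.0705    1.0340    0.1150    0.0410]
  [  0.1893    0.1116    0.1190    1.1574    0.2305]
  [  0.2378    0.2162    0.2450    0.2387    1.2687]
Total output x = L · d:
  x_0 = 1.0966·11 + 0.2054·73 + 0.2206·87 + 0.1789·34 + 0.1382·53 = 59.6586
  x_1 = 0.1238·11 + 1.0704·73 + 0.1221·87 + 0.0742·34 + 0.0887·53 = 97.3453
  x_2 = 0.0480·11 + 0.0705·73 + 1.0340·87 + 0.1150·34 + 0.0410·53 = 101.7222
  x_3 = 0.1893·11 + 0.1116·73 + 0.1190·87 + 1.1574·34 + 0.2305·53 = 72.1538
  x_4 = 0.2378·11 + 0.2162·73 + 0.2450·87 + 0.2387·34 + 1.2687·53 = 115.0652

59.6586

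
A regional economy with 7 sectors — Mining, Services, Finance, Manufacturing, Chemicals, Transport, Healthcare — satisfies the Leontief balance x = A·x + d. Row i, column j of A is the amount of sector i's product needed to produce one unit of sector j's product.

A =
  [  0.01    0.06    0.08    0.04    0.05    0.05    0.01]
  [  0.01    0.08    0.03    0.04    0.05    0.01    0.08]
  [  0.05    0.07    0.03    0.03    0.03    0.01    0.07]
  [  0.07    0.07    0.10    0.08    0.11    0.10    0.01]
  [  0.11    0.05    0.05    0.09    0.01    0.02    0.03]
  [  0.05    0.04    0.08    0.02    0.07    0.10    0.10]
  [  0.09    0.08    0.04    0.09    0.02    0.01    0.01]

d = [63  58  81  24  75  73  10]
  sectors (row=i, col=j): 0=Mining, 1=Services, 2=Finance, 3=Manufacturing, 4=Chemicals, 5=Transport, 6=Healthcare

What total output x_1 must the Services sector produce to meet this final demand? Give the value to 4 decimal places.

Form M = I − A:
  [  0.99   -0.06   -0.08   -0.04   -0.05   -0.05   -0.01]
  [ -0.01    0.92   -0.03   -0.04   -0.05   -0.01   -0.08]
  [ -0.05   -0.07    0.97   -0.03   -0.03   -0.01   -0.07]
  [ -0.07   -0.07   -0.10    0.92   -0.11   -0.10   -0.01]
  [ -0.11   -0.05   -0.05   -0.09    0.99   -0.02   -0.03]
  [ -0.05   -0.04   -0.08   -0.02   -0.07    0.90   -0.10]
  [ -0.09   -0.08   -0.04   -0.09   -0.02   -0.01    0.99]
Leontief inverse L = M⁻¹:
  [  1.0357    0.0905    0.1057    0.0645    0.0728    0.0689    0.0351]
  [  0.0371    1.1124    0.0544    0.0690    0.0712    0.0254    0.0995]
  [  0.0731    0.1007    1.0542    0.0560    0.0505    0.0252    0.0881]
  [  0.1171    0.1236    0.1509    1.1254    0.1526    0.1386    0.0518]
  [  0.1366    0.0878    0.0861    0.1206    1.0418    0.0466    0.0521]
  [  0.0916    0.0859    0.1202    0.0592    0.1017    1.1288    0.1341]
  [  0.1144    0.1161    0.0733    0.1190    0.0504    0.0343    1.0320]
Total output x = L · d:
  x_0 = 1.0357·63 + 0.0905·58 + 0.1057·81 + 0.0645·24 + 0.0728·75 + 0.0689·73 + 0.0351·10 = 91.4497
  x_1 = 0.0371·63 + 1.1124·58 + 0.0544·81 + 0.0690·24 + 0.0712·75 + 0.0254·73 + 0.0995·10 = 81.1092
  x_2 = 0.0731·63 + 0.1007·58 + 1.0542·81 + 0.0560·24 + 0.0505·75 + 0.0252·73 + 0.0881·10 = 103.6916
  x_3 = 0.1171·63 + 0.1236·58 + 0.1509·81 + 1.1254·24 + 0.1526·75 + 0.1386·73 + 0.0518·10 = 75.8579
  x_4 = 0.1366·63 + 0.0878·58 + 0.0861·81 + 0.1206·24 + 1.0418·75 + 0.0466·73 + 0.0521·10 = 105.6287
  x_5 = 0.0916·63 + 0.0859·58 + 0.1202·81 + 0.0592·24 + 0.1017·75 + 1.1288·73 + 0.1341·10 = 113.2852
  x_6 = 0.1144·63 + 0.1161·58 + 0.0733·81 + 0.1190·24 + 0.0504·75 + 0.0343·73 + 1.0320·10 = 39.3328

81.1092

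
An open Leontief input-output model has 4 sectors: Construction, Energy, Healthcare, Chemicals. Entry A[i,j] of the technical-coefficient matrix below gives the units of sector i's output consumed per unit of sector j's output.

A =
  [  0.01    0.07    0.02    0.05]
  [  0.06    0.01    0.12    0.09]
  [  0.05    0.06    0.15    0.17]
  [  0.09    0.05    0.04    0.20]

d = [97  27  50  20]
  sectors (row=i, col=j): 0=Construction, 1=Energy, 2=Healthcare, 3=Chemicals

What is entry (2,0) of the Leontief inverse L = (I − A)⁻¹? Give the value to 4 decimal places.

Form M = I − A:
  [  0.99   -0.07   -0.02   -0.05]
  [ -0.06    0.99   -0.12   -0.09]
  [ -0.05   -0.06    0.85   -0.17]
  [ -0.09   -0.05   -0.04    0.80]
Leontief inverse L = M⁻¹:
  [  1.0242    0.0789    0.0391    0.0812]
  [  0.0845    1.0333    0.1551    0.1545]
  [  0.0912    0.0932    1.2046    0.2722]
  [  0.1251    0.0781    0.0743    1.2824]
Total output x = L · d:
  x_0 = 1.0242·97 + 0.0789·27 + 0.0391·50 + 0.0812·20 = 105.0575
  x_1 = 0.0845·97 + 1.0333·27 + 0.1551·50 + 0.1545·20 = 46.9418
  x_2 = 0.0912·97 + 0.0932·27 + 1.2046·50 + 0.2722·20 = 77.0379
  x_3 = 0.1251·97 + 0.0781·27 + 0.0743·50 + 1.2824·20 = 43.6047

L[2,0] = 0.0912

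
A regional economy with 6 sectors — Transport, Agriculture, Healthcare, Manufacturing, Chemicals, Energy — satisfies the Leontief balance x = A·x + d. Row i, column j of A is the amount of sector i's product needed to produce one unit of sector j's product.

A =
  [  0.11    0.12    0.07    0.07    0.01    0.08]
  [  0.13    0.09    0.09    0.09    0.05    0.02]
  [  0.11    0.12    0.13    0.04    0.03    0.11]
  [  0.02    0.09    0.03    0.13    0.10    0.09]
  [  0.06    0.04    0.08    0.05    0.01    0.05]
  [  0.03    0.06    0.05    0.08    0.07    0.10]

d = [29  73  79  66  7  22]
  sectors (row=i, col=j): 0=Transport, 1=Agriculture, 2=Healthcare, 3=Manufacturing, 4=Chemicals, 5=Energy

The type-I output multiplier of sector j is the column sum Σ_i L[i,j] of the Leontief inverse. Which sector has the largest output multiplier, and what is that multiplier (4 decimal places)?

Form M = I − A:
  [  0.89   -0.12   -0.07   -0.07   -0.01   -0.08]
  [ -0.13    0.91   -0.09   -0.09   -0.05   -0.02]
  [ -0.11   -0.12    0.87   -0.04   -0.03   -0.11]
  [ -0.02   -0.09   -0.03    0.87   -0.10   -0.09]
  [ -0.06   -0.04   -0.08   -0.05    0.99   -0.05]
  [ -0.03   -0.06   -0.05   -0.08   -0.07    0.90]
Leontief inverse L = M⁻¹:
  [  1.1802    0.1983    0.1330    0.1375    0.0499    0.1421]
  [  0.2026    1.1711    0.1557    0.1573    0.0877    0.0837]
  [  0.1941    0.2117    1.2083    0.1143    0.0739    0.1852]
  [  0.0747    0.1555    0.0850    1.1973    0.1426    0.1481]
  [  0.1031    0.0902    0.1213    0.0912    1.0351    0.0926]
  [  0.0783    0.1173    0.0989    0.1349    0.1048    1.1521]
Total output x = L · d:
  x_0 = 1.1802·29 + 0.1983·73 + 0.1330·79 + 0.1375·66 + 0.0499·7 + 0.1421·22 = 71.7634
  x_1 = 0.2026·29 + 1.1711·73 + 0.1557·79 + 0.1573·66 + 0.0877·7 + 0.0837·22 = 116.5076
  x_2 = 0.1941·29 + 0.2117·73 + 1.2083·79 + 0.1143·66 + 0.0739·7 + 0.1852·22 = 128.6769
  x_3 = 0.0747·29 + 0.1555·73 + 0.0850·79 + 1.1973·66 + 0.1426·7 + 0.1481·22 = 103.5109
  x_4 = 0.1031·29 + 0.0902·73 + 0.1213·79 + 0.0912·66 + 1.0351·7 + 0.0926·22 = 34.4621
  x_5 = 0.0783·29 + 0.1173·73 + 0.0989·79 + 0.1349·66 + 0.1048·7 + 1.1521·22 = 53.6338
Output multipliers (column sums of L):
  Transport: 1.8330
  Agriculture: 1.9441
  Healthcare: 1.8023
  Manufacturing: 1.8326
  Chemicals: 1.4941
  Energy: 1.8038

Agriculture (1.9441)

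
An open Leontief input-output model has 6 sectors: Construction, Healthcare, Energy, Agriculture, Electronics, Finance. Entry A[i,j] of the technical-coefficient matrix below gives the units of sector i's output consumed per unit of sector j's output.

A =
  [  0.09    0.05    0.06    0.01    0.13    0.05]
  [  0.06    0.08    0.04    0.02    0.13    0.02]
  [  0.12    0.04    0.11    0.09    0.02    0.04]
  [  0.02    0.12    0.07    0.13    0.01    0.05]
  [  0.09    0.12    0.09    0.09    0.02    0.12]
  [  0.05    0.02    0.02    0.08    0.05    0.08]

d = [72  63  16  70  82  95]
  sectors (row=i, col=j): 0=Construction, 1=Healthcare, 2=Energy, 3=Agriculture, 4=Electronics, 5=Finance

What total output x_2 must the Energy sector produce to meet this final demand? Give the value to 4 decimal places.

Form M = I − A:
  [  0.91   -0.05   -0.06   -0.01   -0.13   -0.05]
  [ -0.06    0.92   -0.04   -0.02   -0.13   -0.02]
  [ -0.12   -0.04    0.89   -0.09   -0.02   -0.04]
  [ -0.02   -0.12   -0.07    0.87   -0.01   -0.05]
  [ -0.09   -0.12   -0.09   -0.09    0.98   -0.12]
  [ -0.05   -0.02   -0.02   -0.08   -0.05    0.92]
Leontief inverse L = M⁻¹:
  [  1.1426    0.0980    0.1051    0.0527    0.1721    0.0941]
  [  0.1062    1.1272    0.0808    0.0584    0.1689    0.0590]
  [  0.1720    0.0876    1.1581    0.1375    0.0634    0.0773]
  [  0.0612    0.1700    0.1113    1.1782    0.0492    0.0823]
  [  0.1493    0.1776    0.1422    0.1472    1.0767    0.1666]
  [  0.0816    0.0562    0.0500    0.1176    0.0772    1.1112]
Total output x = L · d:
  x_0 = 1.1426·72 + 0.0980·63 + 0.1051·16 + 0.0527·70 + 0.1721·82 + 0.0941·95 = 116.8598
  x_1 = 0.1062·72 + 1.1272·63 + 0.0808·16 + 0.0584·70 + 0.1689·82 + 0.0590·95 = 103.4885
  x_2 = 0.1720·72 + 0.0876·63 + 1.1581·16 + 0.1375·70 + 0.0634·82 + 0.0773·95 = 58.6055
  x_3 = 0.0612·72 + 0.1700·63 + 0.1113·16 + 1.1782·70 + 0.0492·82 + 0.0823·95 = 111.2203
  x_4 = 0.1493·72 + 0.1776·63 + 0.1422·16 + 0.1472·70 + 1.0767·82 + 0.1666·95 = 138.6340
  x_5 = 0.0816·72 + 0.0562·63 + 0.0500·16 + 0.1176·70 + 0.0772·82 + 1.1112·95 = 130.3415

58.6055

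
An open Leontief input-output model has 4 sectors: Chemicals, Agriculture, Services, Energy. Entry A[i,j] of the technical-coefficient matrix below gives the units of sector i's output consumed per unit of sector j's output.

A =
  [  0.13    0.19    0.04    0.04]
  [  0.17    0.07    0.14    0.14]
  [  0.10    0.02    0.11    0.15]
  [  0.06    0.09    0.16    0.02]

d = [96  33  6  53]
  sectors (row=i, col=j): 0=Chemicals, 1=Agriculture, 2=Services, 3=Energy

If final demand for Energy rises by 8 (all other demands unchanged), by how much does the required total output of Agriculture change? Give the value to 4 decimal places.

Form M = I − A:
  [  0.87   -0.19   -0.04   -0.04]
  [ -0.17    0.93   -0.14   -0.14]
  [ -0.10   -0.02    0.89   -0.15]
  [ -0.06   -0.09   -0.16    0.98]
Leontief inverse L = M⁻¹:
  [  1.2211    0.2621    0.1150    0.1049]
  [  0.2670    1.1552    0.2317    0.2114]
  [  0.1645    0.0781    1.1789    0.1983]
  [  0.1261    0.1349    0.2208    1.0786]
Total output x = L · d:
  x_0 = 1.2211·96 + 0.2621·33 + 0.1150·6 + 0.1049·53 = 132.1215
  x_1 = 0.2670·96 + 1.1552·33 + 0.2317·6 + 0.2114·53 = 76.3453
  x_2 = 0.1645·96 + 0.0781·33 + 1.1789·6 + 0.1983·53 = 35.9515
  x_3 = 0.1261·96 + 0.1349·33 + 0.2208·6 + 1.0786·53 = 75.0516
Δx_1 = L[1,3] · Δd_3 = 0.2114 · 8 = 1.6912

1.6912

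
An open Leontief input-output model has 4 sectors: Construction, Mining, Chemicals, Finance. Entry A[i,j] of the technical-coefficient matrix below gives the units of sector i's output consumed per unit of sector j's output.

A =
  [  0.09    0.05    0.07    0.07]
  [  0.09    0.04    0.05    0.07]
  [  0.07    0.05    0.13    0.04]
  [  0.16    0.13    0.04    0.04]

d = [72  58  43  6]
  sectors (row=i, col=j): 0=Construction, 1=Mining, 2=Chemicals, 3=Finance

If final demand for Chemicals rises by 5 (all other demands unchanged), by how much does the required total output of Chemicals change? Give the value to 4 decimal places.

Form M = I − A:
  [  0.91   -0.05   -0.07   -0.07]
  [ -0.09    0.96   -0.05   -0.07]
  [ -0.07   -0.05    0.87   -0.04]
  [ -0.16   -0.13   -0.04    0.96]
Leontief inverse L = M⁻¹:
  [  1.1303    0.0765    0.0996    0.0922]
  [  0.1269    1.0644    0.0755    0.0900]
  [  0.1079    0.0747    1.1652    0.0619]
  [  0.2101    0.1600    0.0754    1.0718]
Total output x = L · d:
  x_0 = 1.1303·72 + 0.0765·58 + 0.0996·43 + 0.0922·6 = 90.6580
  x_1 = 0.1269·72 + 1.0644·58 + 0.0755·43 + 0.0900·6 = 74.6599
  x_2 = 0.1079·72 + 0.0747·58 + 1.1652·43 + 0.0619·6 = 62.5772
  x_3 = 0.2101·72 + 0.1600·58 + 0.0754·43 + 1.0718·6 = 34.0772
Δx_2 = L[2,2] · Δd_2 = 1.1652 · 5 = 5.8262

5.8262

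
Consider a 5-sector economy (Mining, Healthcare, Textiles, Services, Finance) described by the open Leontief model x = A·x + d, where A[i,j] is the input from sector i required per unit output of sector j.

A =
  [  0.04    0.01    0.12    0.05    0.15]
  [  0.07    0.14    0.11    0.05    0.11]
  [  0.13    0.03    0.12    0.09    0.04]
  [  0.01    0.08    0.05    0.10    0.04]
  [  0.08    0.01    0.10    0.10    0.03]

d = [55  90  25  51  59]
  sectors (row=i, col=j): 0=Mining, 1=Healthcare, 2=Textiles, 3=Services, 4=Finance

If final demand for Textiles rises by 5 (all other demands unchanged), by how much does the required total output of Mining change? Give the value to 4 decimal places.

0.8903

Form M = I − A:
  [  0.96   -0.01   -0.12   -0.05   -0.15]
  [ -0.07    0.86   -0.11   -0.05   -0.11]
  [ -0.13   -0.03    0.88   -0.09   -0.04]
  [ -0.01   -0.08   -0.05    0.90   -0.04]
  [ -0.08   -0.01   -0.10   -0.10    0.97]
Leontief inverse L = M⁻¹:
  [  1.0842    0.0302    0.1781    0.1000    0.1826]
  [  0.1270    1.1831    0.1904    0.1103    0.1662]
  [  0.1735    0.0575    1.1852    0.1411    0.0880]
  [  0.0380    0.1101    0.0913    1.1361    0.0690]
  [  0.1125    0.0320    0.1483    0.1411    1.0639]
Total output x = L · d:
  x_0 = 1.0842·55 + 0.0302·90 + 0.1781·25 + 0.1000·51 + 0.1826·59 = 82.6782
  x_1 = 0.1270·55 + 1.1831·90 + 0.1904·25 + 0.1103·51 + 0.1662·59 = 133.6570
  x_2 = 0.1735·55 + 0.0575·90 + 1.1852·25 + 0.1411·51 + 0.0880·59 = 56.7431
  x_3 = 0.0380·55 + 0.1101·90 + 0.0913·25 + 1.1361·51 + 0.0690·59 = 76.2955
  x_4 = 0.1125·55 + 0.0320·90 + 0.1483·25 + 0.1411·51 + 1.0639·59 = 82.7368
Δx_0 = L[0,2] · Δd_2 = 0.1781 · 5 = 0.8903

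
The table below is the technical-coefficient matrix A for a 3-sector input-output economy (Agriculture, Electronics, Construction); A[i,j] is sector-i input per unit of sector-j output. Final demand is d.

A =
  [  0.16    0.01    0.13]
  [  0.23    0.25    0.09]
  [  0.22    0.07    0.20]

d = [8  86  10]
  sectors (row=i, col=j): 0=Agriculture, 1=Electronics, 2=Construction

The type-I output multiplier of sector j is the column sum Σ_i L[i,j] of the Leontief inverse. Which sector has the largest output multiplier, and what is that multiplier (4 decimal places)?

Form M = I − A:
  [  0.84   -0.01   -0.13]
  [ -0.23    0.75   -0.09]
  [ -0.22   -0.07    0.80]
Leontief inverse L = M⁻¹:
  [  1.2548    0.0361    0.2080]
  [  0.4308    1.3599    0.2230]
  [  0.3828    0.1289    1.3267]
Total output x = L · d:
  x_0 = 1.2548·8 + 0.0361·86 + 0.2080·10 = 15.2268
  x_1 = 0.4308·8 + 1.3599·86 + 0.2230·10 = 122.6263
  x_2 = 0.3828·8 + 0.1289·86 + 1.3267·10 = 27.4172
Output multipliers (column sums of L):
  Agriculture: 2.0684
  Electronics: 1.5250
  Construction: 1.7577

Agriculture (2.0684)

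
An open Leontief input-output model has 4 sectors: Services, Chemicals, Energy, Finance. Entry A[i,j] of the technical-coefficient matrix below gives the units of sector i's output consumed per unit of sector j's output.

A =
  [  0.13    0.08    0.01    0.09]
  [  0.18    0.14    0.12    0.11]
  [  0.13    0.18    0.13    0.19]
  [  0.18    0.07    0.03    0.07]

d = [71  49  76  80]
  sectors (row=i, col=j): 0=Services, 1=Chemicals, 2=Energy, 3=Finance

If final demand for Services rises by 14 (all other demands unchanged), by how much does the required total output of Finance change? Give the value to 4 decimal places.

3.7701

Form M = I − A:
  [  0.87   -0.08   -0.01   -0.09]
  [ -0.18    0.86   -0.12   -0.11]
  [ -0.13   -0.18    0.87   -0.19]
  [ -0.18   -0.07   -0.03    0.93]
Leontief inverse L = M⁻¹:
  [  1.2113    0.1318    0.0369    0.1404]
  [  0.3310    1.2497    0.1837    0.2174]
  [  0.3083    0.3065    1.2060    0.3125]
  [  0.2693    0.1295    0.0599    1.1289]
Total output x = L · d:
  x_0 = 1.2113·71 + 0.1318·49 + 0.0369·76 + 0.1404·80 = 106.4962
  x_1 = 0.3310·71 + 1.2497·49 + 0.1837·76 + 0.2174·80 = 116.0847
  x_2 = 0.3083·71 + 0.3065·49 + 1.2060·76 + 0.3125·80 = 153.5649
  x_3 = 0.2693·71 + 0.1295·49 + 0.0599·76 + 1.1289·80 = 120.3249
Δx_3 = L[3,0] · Δd_0 = 0.2693 · 14 = 3.7701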